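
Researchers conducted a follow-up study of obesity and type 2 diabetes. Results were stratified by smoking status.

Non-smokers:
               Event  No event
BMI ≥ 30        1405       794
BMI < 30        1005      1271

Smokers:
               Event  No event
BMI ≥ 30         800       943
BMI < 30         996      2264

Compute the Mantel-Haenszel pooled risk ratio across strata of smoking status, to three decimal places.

1.470

RR_MH = Σ(aᵢ·n₀ᵢ/nᵢ) / Σ(cᵢ·n₁ᵢ/nᵢ), with n₁ᵢ = aᵢ+bᵢ (exposed), n₀ᵢ = cᵢ+dᵢ (unexposed), nᵢ = n₁ᵢ+n₀ᵢ.
Stratum 1 (Non-smokers): n₁ = 2199, n₀ = 2276, n = 4475; a·n₀/n = 1405·2276/4475 = 714.5877; c·n₁/n = 1005·2199/4475 = 493.8536
Stratum 2 (Smokers): n₁ = 1743, n₀ = 3260, n = 5003; a·n₀/n = 800·3260/5003 = 521.2872; c·n₁/n = 996·1743/5003 = 346.9974
RR_MH = (714.5877 + 521.2872) / (493.8536 + 346.9974) = 1235.8749 / 840.8510 = 1.46979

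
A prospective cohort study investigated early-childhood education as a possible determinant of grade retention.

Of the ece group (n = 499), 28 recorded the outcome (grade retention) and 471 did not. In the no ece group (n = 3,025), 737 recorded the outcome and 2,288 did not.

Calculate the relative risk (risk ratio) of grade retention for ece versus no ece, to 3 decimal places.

From the description: a = 28, b = 471, c = 737, d = 2288.
Risk in exposed = 28/499 = 0.05611; risk in unexposed = 737/3025 = 0.24364.
RR = 0.05611 / 0.24364 = 0.23031
The risk is 77% lower among the exposed than among the unexposed.

0.230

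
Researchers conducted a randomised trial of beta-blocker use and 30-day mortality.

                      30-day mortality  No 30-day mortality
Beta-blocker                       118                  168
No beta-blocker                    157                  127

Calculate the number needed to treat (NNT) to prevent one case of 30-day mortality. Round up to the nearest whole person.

Risk in treated group = 118/286 = 0.41259; risk in control = 157/284 = 0.55282.
Absolute risk reduction = 0.55282 − 0.41259 = 0.14023
NNT = 1 / ARR = 1 / 0.14023 = 7.131 → round up → 8

8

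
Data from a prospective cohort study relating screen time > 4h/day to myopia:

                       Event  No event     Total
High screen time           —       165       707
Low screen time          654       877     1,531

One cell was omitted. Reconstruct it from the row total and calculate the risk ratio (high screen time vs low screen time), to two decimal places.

1.79

The missing cell is in the exposed row: 707 − 165 = 542.
So a = 542, b = 165, c = 654, d = 877.
RR = [a/(a+b)] / [c/(c+d)] = (542/707) / (654/1531) = 0.76662/0.42717 = 1.79464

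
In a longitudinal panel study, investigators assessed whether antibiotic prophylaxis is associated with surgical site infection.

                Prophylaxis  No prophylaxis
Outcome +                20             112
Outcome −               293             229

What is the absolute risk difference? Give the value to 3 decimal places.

Reading the table with exposure as columns: a = 20 (Prophylaxis, case), b = 293 (Prophylaxis, non-case), c = 112 (No prophylaxis, case), d = 229.
Risk in exposed = 20/313 = 0.063898; risk in unexposed = 112/341 = 0.328446.
Risk difference = 0.063898 − 0.328446 = -0.264548

-0.265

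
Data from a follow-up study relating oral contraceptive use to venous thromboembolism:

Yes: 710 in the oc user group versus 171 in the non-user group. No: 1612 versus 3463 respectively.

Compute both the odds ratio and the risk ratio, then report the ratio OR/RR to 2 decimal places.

1.37

From the description: a = 710, b = 1612, c = 171, d = 3463.
OR = (710·3463)/(1612·171) = 2458730/275652 = 8.91969
Risk in exposed = 710/2322 = 0.30577; risk in unexposed = 171/3634 = 0.04706; RR = 6.49808
OR/RR = 8.91969 / 6.49808 = 1.37267
The outcome is not rare, so the OR lies further from 1 than the RR.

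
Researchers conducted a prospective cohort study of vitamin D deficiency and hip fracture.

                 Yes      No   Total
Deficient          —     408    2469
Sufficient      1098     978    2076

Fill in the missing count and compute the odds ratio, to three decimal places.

4.499

The missing cell is in the exposed row: 2469 − 408 = 2061.
So a = 2061, b = 408, c = 1098, d = 978.
OR = (a·d)/(b·c) = (2061 × 978) / (408 × 1098) = 2015658 / 447984 = 4.49940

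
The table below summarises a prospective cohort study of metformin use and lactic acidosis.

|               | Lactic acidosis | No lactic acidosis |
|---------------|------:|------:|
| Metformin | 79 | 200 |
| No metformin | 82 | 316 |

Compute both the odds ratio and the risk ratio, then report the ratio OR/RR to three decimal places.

1.108

Cells: a = 79, b = 200, c = 82, d = 316.
OR = (79·316)/(200·82) = 24964/16400 = 1.52220
Risk in exposed = 79/279 = 0.28315; risk in unexposed = 82/398 = 0.20603; RR = 1.37433
OR/RR = 1.52220 / 1.37433 = 1.10759
The outcome is not rare, so the OR lies further from 1 than the RR.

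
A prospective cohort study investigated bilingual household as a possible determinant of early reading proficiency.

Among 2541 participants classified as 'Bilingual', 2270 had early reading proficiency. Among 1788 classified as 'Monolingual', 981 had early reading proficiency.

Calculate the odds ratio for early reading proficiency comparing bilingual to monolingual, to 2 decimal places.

6.89

From the description: a = 2270, b = 271, c = 981, d = 807.
OR = (a·d)/(b·c) = (2270 × 807) / (271 × 981) = 1831890 / 265851 = 6.89066
The odds of early reading proficiency are about 6.89 times as high in the bilingual group.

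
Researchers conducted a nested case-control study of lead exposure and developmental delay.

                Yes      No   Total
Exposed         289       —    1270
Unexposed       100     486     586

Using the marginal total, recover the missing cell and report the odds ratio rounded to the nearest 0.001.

The missing cell is in the exposed row: 1270 − 289 = 981.
So a = 289, b = 981, c = 100, d = 486.
OR = (a·d)/(b·c) = (289 × 486) / (981 × 100) = 140454 / 98100 = 1.43174

1.432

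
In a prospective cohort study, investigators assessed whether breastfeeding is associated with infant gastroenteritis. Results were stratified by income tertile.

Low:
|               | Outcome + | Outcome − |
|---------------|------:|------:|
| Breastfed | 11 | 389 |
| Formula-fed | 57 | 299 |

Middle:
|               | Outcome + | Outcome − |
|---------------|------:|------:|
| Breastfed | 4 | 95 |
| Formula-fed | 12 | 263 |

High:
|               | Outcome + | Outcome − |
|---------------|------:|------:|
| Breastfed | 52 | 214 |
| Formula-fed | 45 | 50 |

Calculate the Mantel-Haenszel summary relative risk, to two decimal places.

RR_MH = Σ(aᵢ·n₀ᵢ/nᵢ) / Σ(cᵢ·n₁ᵢ/nᵢ), with n₁ᵢ = aᵢ+bᵢ (exposed), n₀ᵢ = cᵢ+dᵢ (unexposed), nᵢ = n₁ᵢ+n₀ᵢ.
Stratum 1 (Low): n₁ = 400, n₀ = 356, n = 756; a·n₀/n = 11·356/756 = 5.1799; c·n₁/n = 57·400/756 = 30.1587
Stratum 2 (Middle): n₁ = 99, n₀ = 275, n = 374; a·n₀/n = 4·275/374 = 2.9412; c·n₁/n = 12·99/374 = 3.1765
Stratum 3 (High): n₁ = 266, n₀ = 95, n = 361; a·n₀/n = 52·95/361 = 13.6842; c·n₁/n = 45·266/361 = 33.1579
RR_MH = (5.1799 + 2.9412 + 13.6842) / (30.1587 + 3.1765 + 33.1579) = 21.8053 / 66.4931 = 0.32793

0.33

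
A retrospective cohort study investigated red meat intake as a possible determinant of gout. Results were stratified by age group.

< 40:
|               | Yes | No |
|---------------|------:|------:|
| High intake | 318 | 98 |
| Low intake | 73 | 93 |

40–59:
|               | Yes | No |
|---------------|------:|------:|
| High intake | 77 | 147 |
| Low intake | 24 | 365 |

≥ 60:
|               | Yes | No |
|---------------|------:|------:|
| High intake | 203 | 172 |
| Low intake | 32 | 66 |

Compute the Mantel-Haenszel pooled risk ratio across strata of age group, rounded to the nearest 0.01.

RR_MH = Σ(aᵢ·n₀ᵢ/nᵢ) / Σ(cᵢ·n₁ᵢ/nᵢ), with n₁ᵢ = aᵢ+bᵢ (exposed), n₀ᵢ = cᵢ+dᵢ (unexposed), nᵢ = n₁ᵢ+n₀ᵢ.
Stratum 1 (< 40): n₁ = 416, n₀ = 166, n = 582; a·n₀/n = 318·166/582 = 90.7010; c·n₁/n = 73·416/582 = 52.1787
Stratum 2 (40–59): n₁ = 224, n₀ = 389, n = 613; a·n₀/n = 77·389/613 = 48.8630; c·n₁/n = 24·224/613 = 8.7700
Stratum 3 (≥ 60): n₁ = 375, n₀ = 98, n = 473; a·n₀/n = 203·98/473 = 42.0592; c·n₁/n = 32·375/473 = 25.3700
RR_MH = (90.7010 + 48.8630 + 42.0592) / (52.1787 + 8.7700 + 25.3700) = 181.6232 / 86.3187 = 2.10410

2.10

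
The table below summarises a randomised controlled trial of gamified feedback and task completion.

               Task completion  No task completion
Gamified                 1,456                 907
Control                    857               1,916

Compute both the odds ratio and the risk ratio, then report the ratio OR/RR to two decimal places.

1.80

Cells: a = 1456, b = 907, c = 857, d = 1916.
OR = (1456·1916)/(907·857) = 2789696/777299 = 3.58896
Risk in exposed = 1456/2363 = 0.61617; risk in unexposed = 857/2773 = 0.30905; RR = 1.99373
OR/RR = 3.58896 / 1.99373 = 1.80012
The outcome is not rare, so the OR lies further from 1 than the RR.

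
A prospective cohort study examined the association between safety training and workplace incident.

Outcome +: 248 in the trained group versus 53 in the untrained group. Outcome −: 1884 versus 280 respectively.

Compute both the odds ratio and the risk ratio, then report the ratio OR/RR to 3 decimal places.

0.952

From the description: a = 248, b = 1884, c = 53, d = 280.
OR = (248·280)/(1884·53) = 69440/99852 = 0.69543
Risk in exposed = 248/2132 = 0.11632; risk in unexposed = 53/333 = 0.15916; RR = 0.73086
OR/RR = 0.69543 / 0.73086 = 0.95152
The outcome is not rare, so the OR lies further from 1 than the RR.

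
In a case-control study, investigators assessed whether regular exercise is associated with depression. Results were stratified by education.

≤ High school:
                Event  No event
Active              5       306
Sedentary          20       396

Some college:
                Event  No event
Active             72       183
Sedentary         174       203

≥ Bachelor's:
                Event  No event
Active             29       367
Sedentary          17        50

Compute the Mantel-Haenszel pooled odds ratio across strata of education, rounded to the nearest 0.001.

0.401

OR_MH = Σ(aᵢdᵢ/nᵢ) / Σ(bᵢcᵢ/nᵢ), where nᵢ is the stratum total.
Stratum 1 (≤ High school): n = 727; a·d/n = 5·396/727 = 2.7235; b·c/n = 306·20/727 = 8.4182
Stratum 2 (Some college): n = 632; a·d/n = 72·203/632 = 23.1266; b·c/n = 183·174/632 = 50.3829
Stratum 3 (≥ Bachelor's): n = 463; a·d/n = 29·50/463 = 3.1317; b·c/n = 367·17/463 = 13.4752
OR_MH = (2.7235 + 23.1266 + 3.1317) / (8.4182 + 50.3829 + 13.4752) = 28.9819 / 72.2762 = 0.40099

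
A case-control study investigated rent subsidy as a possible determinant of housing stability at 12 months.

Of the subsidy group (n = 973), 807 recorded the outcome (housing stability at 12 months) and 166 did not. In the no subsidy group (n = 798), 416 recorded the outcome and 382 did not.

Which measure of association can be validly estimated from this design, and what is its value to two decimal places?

From the description: a = 807, b = 166, c = 416, d = 382.
This is a case-control study: participants were sampled on outcome status, so risks in the source population cannot be estimated directly — relative risk is not valid here. The odds ratio is the appropriate measure.
OR = (a·d)/(b·c) = (807 × 382) / (166 × 416) = 308274 / 69056 = 4.46412

4.46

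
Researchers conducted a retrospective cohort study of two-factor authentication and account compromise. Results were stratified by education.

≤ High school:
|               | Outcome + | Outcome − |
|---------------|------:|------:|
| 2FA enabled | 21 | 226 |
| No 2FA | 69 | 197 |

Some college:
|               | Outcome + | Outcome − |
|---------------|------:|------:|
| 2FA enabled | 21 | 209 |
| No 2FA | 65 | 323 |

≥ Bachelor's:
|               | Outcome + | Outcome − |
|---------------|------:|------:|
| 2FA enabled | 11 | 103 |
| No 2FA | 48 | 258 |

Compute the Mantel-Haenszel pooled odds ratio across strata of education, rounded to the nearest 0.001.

0.402

OR_MH = Σ(aᵢdᵢ/nᵢ) / Σ(bᵢcᵢ/nᵢ), where nᵢ is the stratum total.
Stratum 1 (≤ High school): n = 513; a·d/n = 21·197/513 = 8.0643; b·c/n = 226·69/513 = 30.3977
Stratum 2 (Some college): n = 618; a·d/n = 21·323/618 = 10.9757; b·c/n = 209·65/618 = 21.9822
Stratum 3 (≥ Bachelor's): n = 420; a·d/n = 11·258/420 = 6.7571; b·c/n = 103·48/420 = 11.7714
OR_MH = (8.0643 + 10.9757 + 6.7571) / (30.3977 + 21.9822 + 11.7714) = 25.7972 / 64.1513 = 0.40213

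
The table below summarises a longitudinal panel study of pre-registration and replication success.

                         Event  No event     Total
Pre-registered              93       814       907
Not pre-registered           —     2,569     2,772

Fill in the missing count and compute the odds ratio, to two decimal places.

1.45

The missing cell is in the unexposed row: 2772 − 2569 = 203.
So a = 93, b = 814, c = 203, d = 2569.
OR = (a·d)/(b·c) = (93 × 2569) / (814 × 203) = 238917 / 165242 = 1.44586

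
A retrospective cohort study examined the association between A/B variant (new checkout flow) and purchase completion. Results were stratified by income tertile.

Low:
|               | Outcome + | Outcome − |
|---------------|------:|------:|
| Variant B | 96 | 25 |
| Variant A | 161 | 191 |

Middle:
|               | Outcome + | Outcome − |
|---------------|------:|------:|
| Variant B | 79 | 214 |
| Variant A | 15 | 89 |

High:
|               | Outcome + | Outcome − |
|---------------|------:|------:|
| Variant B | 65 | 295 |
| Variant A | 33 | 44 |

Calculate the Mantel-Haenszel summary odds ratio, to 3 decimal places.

OR_MH = Σ(aᵢdᵢ/nᵢ) / Σ(bᵢcᵢ/nᵢ), where nᵢ is the stratum total.
Stratum 1 (Low): n = 473; a·d/n = 96·191/473 = 38.7653; b·c/n = 25·161/473 = 8.5095
Stratum 2 (Middle): n = 397; a·d/n = 79·89/397 = 17.7103; b·c/n = 214·15/397 = 8.0856
Stratum 3 (High): n = 437; a·d/n = 65·44/437 = 6.5446; b·c/n = 295·33/437 = 22.2769
OR_MH = (38.7653 + 17.7103 + 6.5446) / (8.5095 + 8.0856 + 22.2769) = 63.0203 / 38.8720 = 1.62122

1.621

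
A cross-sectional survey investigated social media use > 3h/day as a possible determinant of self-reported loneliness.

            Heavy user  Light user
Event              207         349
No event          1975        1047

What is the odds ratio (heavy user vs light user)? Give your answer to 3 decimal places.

Reading the table with exposure as columns: a = 207 (Heavy user, case), b = 1975 (Heavy user, non-case), c = 349 (Light user, case), d = 1047.
OR = (a·d)/(b·c) = (207 × 1047) / (1975 × 349) = 216729 / 689275 = 0.31443
Exposure is associated with lower odds of self-reported loneliness (OR = 0.31 < 1).

0.314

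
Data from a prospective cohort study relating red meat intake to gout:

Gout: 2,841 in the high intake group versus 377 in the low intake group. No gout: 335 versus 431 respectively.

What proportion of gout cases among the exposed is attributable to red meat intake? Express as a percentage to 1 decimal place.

47.8

From the description: a = 2841, b = 335, c = 377, d = 431.
Risk in exposed = 2841/3176 = 0.89452; risk in unexposed = 377/808 = 0.46658.
RR = 0.89452/0.46658 = 1.91717
AR% = (RR − 1)/RR × 100 = (1.91717 − 1)/1.91717 × 100 = 47.8398%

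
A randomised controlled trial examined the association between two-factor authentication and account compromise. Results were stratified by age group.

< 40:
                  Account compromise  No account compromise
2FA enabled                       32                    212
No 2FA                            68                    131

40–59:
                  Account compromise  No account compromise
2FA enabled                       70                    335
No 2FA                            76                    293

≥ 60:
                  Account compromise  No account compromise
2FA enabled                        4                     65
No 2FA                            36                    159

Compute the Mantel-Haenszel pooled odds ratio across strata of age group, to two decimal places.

0.52

OR_MH = Σ(aᵢdᵢ/nᵢ) / Σ(bᵢcᵢ/nᵢ), where nᵢ is the stratum total.
Stratum 1 (< 40): n = 443; a·d/n = 32·131/443 = 9.4628; b·c/n = 212·68/443 = 32.5418
Stratum 2 (40–59): n = 774; a·d/n = 70·293/774 = 26.4987; b·c/n = 335·76/774 = 32.8941
Stratum 3 (≥ 60): n = 264; a·d/n = 4·159/264 = 2.4091; b·c/n = 65·36/264 = 8.8636
OR_MH = (9.4628 + 26.4987 + 2.4091) / (32.5418 + 32.8941 + 8.8636) = 38.3706 / 74.2995 = 0.51643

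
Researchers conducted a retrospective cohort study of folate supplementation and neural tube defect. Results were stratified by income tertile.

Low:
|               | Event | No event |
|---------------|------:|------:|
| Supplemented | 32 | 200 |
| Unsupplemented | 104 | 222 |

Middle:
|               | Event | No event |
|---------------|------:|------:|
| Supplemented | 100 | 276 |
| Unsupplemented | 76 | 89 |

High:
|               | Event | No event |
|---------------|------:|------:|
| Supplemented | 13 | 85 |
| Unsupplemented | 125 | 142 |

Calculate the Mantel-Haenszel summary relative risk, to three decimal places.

RR_MH = Σ(aᵢ·n₀ᵢ/nᵢ) / Σ(cᵢ·n₁ᵢ/nᵢ), with n₁ᵢ = aᵢ+bᵢ (exposed), n₀ᵢ = cᵢ+dᵢ (unexposed), nᵢ = n₁ᵢ+n₀ᵢ.
Stratum 1 (Low): n₁ = 232, n₀ = 326, n = 558; a·n₀/n = 32·326/558 = 18.6953; c·n₁/n = 104·232/558 = 43.2401
Stratum 2 (Middle): n₁ = 376, n₀ = 165, n = 541; a·n₀/n = 100·165/541 = 30.4991; c·n₁/n = 76·376/541 = 52.8207
Stratum 3 (High): n₁ = 98, n₀ = 267, n = 365; a·n₀/n = 13·267/365 = 9.5096; c·n₁/n = 125·98/365 = 33.5616
RR_MH = (18.6953 + 30.4991 + 9.5096) / (43.2401 + 52.8207 + 33.5616) = 58.7040 / 129.6225 = 0.45288

0.453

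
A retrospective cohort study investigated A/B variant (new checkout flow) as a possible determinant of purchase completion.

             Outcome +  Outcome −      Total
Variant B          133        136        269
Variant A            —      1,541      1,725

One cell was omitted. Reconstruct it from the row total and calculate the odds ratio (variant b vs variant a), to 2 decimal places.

8.19

The missing cell is in the unexposed row: 1725 − 1541 = 184.
So a = 133, b = 136, c = 184, d = 1541.
OR = (a·d)/(b·c) = (133 × 1541) / (136 × 184) = 204953 / 25024 = 8.19026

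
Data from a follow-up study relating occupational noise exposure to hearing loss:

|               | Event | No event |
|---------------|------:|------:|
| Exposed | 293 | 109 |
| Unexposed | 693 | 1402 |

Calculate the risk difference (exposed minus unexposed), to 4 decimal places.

Cells: a = 293, b = 109, c = 693, d = 1402.
Risk in exposed = 293/402 = 0.728856; risk in unexposed = 693/2095 = 0.330788.
Risk difference = 0.728856 − 0.330788 = 0.398068

0.3981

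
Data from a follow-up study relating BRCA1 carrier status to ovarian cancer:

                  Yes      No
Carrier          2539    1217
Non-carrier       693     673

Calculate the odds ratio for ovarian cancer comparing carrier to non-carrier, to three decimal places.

2.026

Cells: a = 2539, b = 1217, c = 693, d = 673.
OR = (a·d)/(b·c) = (2539 × 673) / (1217 × 693) = 1708747 / 843381 = 2.02607
The odds of ovarian cancer are about 2.03 times as high in the carrier group.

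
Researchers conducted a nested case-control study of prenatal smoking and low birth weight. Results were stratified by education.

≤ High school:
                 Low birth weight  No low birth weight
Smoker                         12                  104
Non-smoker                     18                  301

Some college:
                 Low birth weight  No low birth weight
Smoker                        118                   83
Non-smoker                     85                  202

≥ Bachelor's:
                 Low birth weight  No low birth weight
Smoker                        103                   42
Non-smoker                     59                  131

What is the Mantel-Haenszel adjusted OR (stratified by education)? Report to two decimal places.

OR_MH = Σ(aᵢdᵢ/nᵢ) / Σ(bᵢcᵢ/nᵢ), where nᵢ is the stratum total.
Stratum 1 (≤ High school): n = 435; a·d/n = 12·301/435 = 8.3034; b·c/n = 104·18/435 = 4.3034
Stratum 2 (Some college): n = 488; a·d/n = 118·202/488 = 48.8443; b·c/n = 83·85/488 = 14.4570
Stratum 3 (≥ Bachelor's): n = 335; a·d/n = 103·131/335 = 40.2776; b·c/n = 42·59/335 = 7.3970
OR_MH = (8.3034 + 48.8443 + 40.2776) / (4.3034 + 14.4570 + 7.3970) = 97.4253 / 26.1574 = 3.72458

3.72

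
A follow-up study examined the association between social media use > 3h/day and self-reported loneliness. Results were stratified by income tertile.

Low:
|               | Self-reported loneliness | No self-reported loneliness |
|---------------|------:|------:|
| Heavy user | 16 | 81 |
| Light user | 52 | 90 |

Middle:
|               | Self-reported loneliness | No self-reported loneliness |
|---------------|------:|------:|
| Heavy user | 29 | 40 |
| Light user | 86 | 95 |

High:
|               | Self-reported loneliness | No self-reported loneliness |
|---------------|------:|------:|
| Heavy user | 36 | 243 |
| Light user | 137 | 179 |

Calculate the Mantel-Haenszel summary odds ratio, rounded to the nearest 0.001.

0.319

OR_MH = Σ(aᵢdᵢ/nᵢ) / Σ(bᵢcᵢ/nᵢ), where nᵢ is the stratum total.
Stratum 1 (Low): n = 239; a·d/n = 16·90/239 = 6.0251; b·c/n = 81·52/239 = 17.6234
Stratum 2 (Middle): n = 250; a·d/n = 29·95/250 = 11.0200; b·c/n = 40·86/250 = 13.7600
Stratum 3 (High): n = 595; a·d/n = 36·179/595 = 10.8303; b·c/n = 243·137/595 = 55.9513
OR_MH = (6.0251 + 11.0200 + 10.8303) / (17.6234 + 13.7600 + 55.9513) = 27.8754 / 87.3347 = 0.31918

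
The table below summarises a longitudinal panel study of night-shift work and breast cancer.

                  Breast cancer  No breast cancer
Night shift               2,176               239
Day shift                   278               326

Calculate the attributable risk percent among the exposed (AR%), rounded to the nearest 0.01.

Cells: a = 2176, b = 239, c = 278, d = 326.
Risk in exposed = 2176/2415 = 0.90104; risk in unexposed = 278/604 = 0.46026.
RR = 0.90104/0.46026 = 1.95764
AR% = (RR − 1)/RR × 100 = (1.95764 − 1)/1.95764 × 100 = 48.9182%

48.92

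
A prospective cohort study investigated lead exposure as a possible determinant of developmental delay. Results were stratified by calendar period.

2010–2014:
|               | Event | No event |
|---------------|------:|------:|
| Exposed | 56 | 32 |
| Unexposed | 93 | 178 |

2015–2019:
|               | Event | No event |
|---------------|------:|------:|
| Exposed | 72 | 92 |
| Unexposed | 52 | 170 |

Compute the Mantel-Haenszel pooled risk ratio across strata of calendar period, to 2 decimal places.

RR_MH = Σ(aᵢ·n₀ᵢ/nᵢ) / Σ(cᵢ·n₁ᵢ/nᵢ), with n₁ᵢ = aᵢ+bᵢ (exposed), n₀ᵢ = cᵢ+dᵢ (unexposed), nᵢ = n₁ᵢ+n₀ᵢ.
Stratum 1 (2010–2014): n₁ = 88, n₀ = 271, n = 359; a·n₀/n = 56·271/359 = 42.2730; c·n₁/n = 93·88/359 = 22.7967
Stratum 2 (2015–2019): n₁ = 164, n₀ = 222, n = 386; a·n₀/n = 72·222/386 = 41.4093; c·n₁/n = 52·164/386 = 22.0933
RR_MH = (42.2730 + 41.4093) / (22.7967 + 22.0933) = 83.6823 / 44.8899 = 1.86417

1.86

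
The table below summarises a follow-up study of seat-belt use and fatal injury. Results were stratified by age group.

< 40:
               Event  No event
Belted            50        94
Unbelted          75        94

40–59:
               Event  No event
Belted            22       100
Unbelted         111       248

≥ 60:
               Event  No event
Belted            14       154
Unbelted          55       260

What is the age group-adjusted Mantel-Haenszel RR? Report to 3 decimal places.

RR_MH = Σ(aᵢ·n₀ᵢ/nᵢ) / Σ(cᵢ·n₁ᵢ/nᵢ), with n₁ᵢ = aᵢ+bᵢ (exposed), n₀ᵢ = cᵢ+dᵢ (unexposed), nᵢ = n₁ᵢ+n₀ᵢ.
Stratum 1 (< 40): n₁ = 144, n₀ = 169, n = 313; a·n₀/n = 50·169/313 = 26.9968; c·n₁/n = 75·144/313 = 34.5048
Stratum 2 (40–59): n₁ = 122, n₀ = 359, n = 481; a·n₀/n = 22·359/481 = 16.4200; c·n₁/n = 111·122/481 = 28.1538
Stratum 3 (≥ 60): n₁ = 168, n₀ = 315, n = 483; a·n₀/n = 14·315/483 = 9.1304; c·n₁/n = 55·168/483 = 19.1304
RR_MH = (26.9968 + 16.4200 + 9.1304) / (34.5048 + 28.1538 + 19.1304) = 52.5472 / 81.7891 = 0.64247

0.642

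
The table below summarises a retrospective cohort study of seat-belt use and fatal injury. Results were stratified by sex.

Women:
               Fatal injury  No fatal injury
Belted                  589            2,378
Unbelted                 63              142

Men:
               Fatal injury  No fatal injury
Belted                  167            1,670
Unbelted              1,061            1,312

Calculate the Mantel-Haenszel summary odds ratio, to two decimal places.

0.17

OR_MH = Σ(aᵢdᵢ/nᵢ) / Σ(bᵢcᵢ/nᵢ), where nᵢ is the stratum total.
Stratum 1 (Women): n = 3172; a·d/n = 589·142/3172 = 26.3676; b·c/n = 2378·63/3172 = 47.2301
Stratum 2 (Men): n = 4210; a·d/n = 167·1312/4210 = 52.0437; b·c/n = 1670·1061/4210 = 420.8717
OR_MH = (26.3676 + 52.0437) / (47.2301 + 420.8717) = 78.4113 / 468.1019 = 0.16751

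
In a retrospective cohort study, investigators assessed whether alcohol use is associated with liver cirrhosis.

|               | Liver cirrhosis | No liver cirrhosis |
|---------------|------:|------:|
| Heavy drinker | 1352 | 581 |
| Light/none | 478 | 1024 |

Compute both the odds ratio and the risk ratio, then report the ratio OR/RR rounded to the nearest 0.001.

Cells: a = 1352, b = 581, c = 478, d = 1024.
OR = (1352·1024)/(581·478) = 1384448/277718 = 4.98509
Risk in exposed = 1352/1933 = 0.69943; risk in unexposed = 478/1502 = 0.31824; RR = 2.19779
OR/RR = 4.98509 / 2.19779 = 2.26822
The outcome is not rare, so the OR lies further from 1 than the RR.

2.268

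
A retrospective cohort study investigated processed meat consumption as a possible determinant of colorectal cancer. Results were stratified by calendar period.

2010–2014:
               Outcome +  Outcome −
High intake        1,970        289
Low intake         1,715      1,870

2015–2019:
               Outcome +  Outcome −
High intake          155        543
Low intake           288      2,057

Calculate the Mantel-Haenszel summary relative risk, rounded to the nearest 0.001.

1.822

RR_MH = Σ(aᵢ·n₀ᵢ/nᵢ) / Σ(cᵢ·n₁ᵢ/nᵢ), with n₁ᵢ = aᵢ+bᵢ (exposed), n₀ᵢ = cᵢ+dᵢ (unexposed), nᵢ = n₁ᵢ+n₀ᵢ.
Stratum 1 (2010–2014): n₁ = 2259, n₀ = 3585, n = 5844; a·n₀/n = 1970·3585/5844 = 1208.4959; c·n₁/n = 1715·2259/5844 = 662.9338
Stratum 2 (2015–2019): n₁ = 698, n₀ = 2345, n = 3043; a·n₀/n = 155·2345/3043 = 119.4463; c·n₁/n = 288·698/3043 = 66.0611
RR_MH = (1208.4959 + 119.4463) / (662.9338 + 66.0611) = 1327.9422 / 728.9949 = 1.82161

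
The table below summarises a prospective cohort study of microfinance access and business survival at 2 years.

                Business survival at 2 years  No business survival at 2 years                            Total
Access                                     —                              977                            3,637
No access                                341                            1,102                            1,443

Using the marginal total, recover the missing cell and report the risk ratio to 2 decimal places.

The missing cell is in the exposed row: 3637 − 977 = 2660.
So a = 2660, b = 977, c = 341, d = 1102.
RR = [a/(a+b)] / [c/(c+d)] = (2660/3637) / (341/1443) = 0.73137/0.23631 = 3.09493

3.09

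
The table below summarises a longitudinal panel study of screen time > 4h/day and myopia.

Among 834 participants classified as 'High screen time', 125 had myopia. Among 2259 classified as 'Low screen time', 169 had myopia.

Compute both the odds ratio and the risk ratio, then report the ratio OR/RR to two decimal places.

From the description: a = 125, b = 709, c = 169, d = 2090.
OR = (125·2090)/(709·169) = 261250/119821 = 2.18034
Risk in exposed = 125/834 = 0.14988; risk in unexposed = 169/2259 = 0.07481; RR = 2.00343
OR/RR = 2.18034 / 2.00343 = 1.08830
The outcome is not rare, so the OR lies further from 1 than the RR.

1.09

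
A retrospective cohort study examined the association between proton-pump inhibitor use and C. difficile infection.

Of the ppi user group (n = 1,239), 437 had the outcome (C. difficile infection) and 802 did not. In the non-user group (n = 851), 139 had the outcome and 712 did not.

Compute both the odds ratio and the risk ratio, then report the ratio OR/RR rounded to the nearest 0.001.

From the description: a = 437, b = 802, c = 139, d = 712.
OR = (437·712)/(802·139) = 311144/111478 = 2.79108
Risk in exposed = 437/1239 = 0.35270; risk in unexposed = 139/851 = 0.16334; RR = 2.15936
OR/RR = 2.79108 / 2.15936 = 1.29255
The outcome is not rare, so the OR lies further from 1 than the RR.

1.293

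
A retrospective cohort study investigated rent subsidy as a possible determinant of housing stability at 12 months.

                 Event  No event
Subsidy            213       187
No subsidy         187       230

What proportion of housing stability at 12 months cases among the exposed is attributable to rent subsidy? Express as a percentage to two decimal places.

15.79

Cells: a = 213, b = 187, c = 187, d = 230.
Risk in exposed = 213/400 = 0.53250; risk in unexposed = 187/417 = 0.44844.
RR = 0.53250/0.44844 = 1.18745
AR% = (RR − 1)/RR × 100 = (1.18745 − 1)/1.18745 × 100 = 15.7857%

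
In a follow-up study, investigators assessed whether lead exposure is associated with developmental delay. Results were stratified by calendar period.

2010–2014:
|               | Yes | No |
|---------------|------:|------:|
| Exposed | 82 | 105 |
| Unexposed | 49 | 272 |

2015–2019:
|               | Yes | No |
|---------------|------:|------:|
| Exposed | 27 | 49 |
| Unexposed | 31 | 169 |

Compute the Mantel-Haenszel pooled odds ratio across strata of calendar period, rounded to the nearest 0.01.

3.87

OR_MH = Σ(aᵢdᵢ/nᵢ) / Σ(bᵢcᵢ/nᵢ), where nᵢ is the stratum total.
Stratum 1 (2010–2014): n = 508; a·d/n = 82·272/508 = 43.9055; b·c/n = 105·49/508 = 10.1280
Stratum 2 (2015–2019): n = 276; a·d/n = 27·169/276 = 16.5326; b·c/n = 49·31/276 = 5.5036
OR_MH = (43.9055 + 16.5326) / (10.1280 + 5.5036) = 60.4381 / 15.6316 = 3.86641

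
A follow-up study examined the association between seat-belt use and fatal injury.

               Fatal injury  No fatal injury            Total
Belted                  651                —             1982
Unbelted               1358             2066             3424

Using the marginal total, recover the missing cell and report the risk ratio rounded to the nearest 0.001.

0.828

The missing cell is in the exposed row: 1982 − 651 = 1331.
So a = 651, b = 1331, c = 1358, d = 2066.
RR = [a/(a+b)] / [c/(c+d)] = (651/1982) / (1358/3424) = 0.32846/0.39661 = 0.82815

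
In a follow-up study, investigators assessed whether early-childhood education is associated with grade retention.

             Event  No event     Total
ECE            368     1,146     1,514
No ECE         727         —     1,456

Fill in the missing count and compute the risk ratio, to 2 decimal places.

The missing cell is in the unexposed row: 1456 − 727 = 729.
So a = 368, b = 1146, c = 727, d = 729.
RR = [a/(a+b)] / [c/(c+d)] = (368/1514) / (727/1456) = 0.24306/0.49931 = 0.48680

0.49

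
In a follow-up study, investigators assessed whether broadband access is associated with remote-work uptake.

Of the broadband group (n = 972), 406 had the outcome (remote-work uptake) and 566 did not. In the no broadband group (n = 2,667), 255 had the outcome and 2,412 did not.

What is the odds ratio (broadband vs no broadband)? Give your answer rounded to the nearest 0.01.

6.78

From the description: a = 406, b = 566, c = 255, d = 2412.
OR = (a·d)/(b·c) = (406 × 2412) / (566 × 255) = 979272 / 144330 = 6.78495
The odds of remote-work uptake are about 6.78 times as high in the broadband group.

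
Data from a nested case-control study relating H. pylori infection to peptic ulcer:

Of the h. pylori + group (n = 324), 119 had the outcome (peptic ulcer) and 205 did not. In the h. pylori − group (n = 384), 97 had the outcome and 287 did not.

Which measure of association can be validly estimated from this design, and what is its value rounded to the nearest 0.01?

1.72

From the description: a = 119, b = 205, c = 97, d = 287.
This is a nested case-control study: participants were sampled on outcome status, so risks in the source population cannot be estimated directly — relative risk is not valid here. The odds ratio is the appropriate measure.
OR = (a·d)/(b·c) = (119 × 287) / (205 × 97) = 34153 / 19885 = 1.71753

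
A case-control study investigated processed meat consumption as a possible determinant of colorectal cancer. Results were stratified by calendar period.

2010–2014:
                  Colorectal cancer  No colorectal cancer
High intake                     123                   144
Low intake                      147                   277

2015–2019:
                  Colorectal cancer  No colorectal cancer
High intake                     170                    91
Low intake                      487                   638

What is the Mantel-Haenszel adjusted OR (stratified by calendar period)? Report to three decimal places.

OR_MH = Σ(aᵢdᵢ/nᵢ) / Σ(bᵢcᵢ/nᵢ), where nᵢ is the stratum total.
Stratum 1 (2010–2014): n = 691; a·d/n = 123·277/691 = 49.3068; b·c/n = 144·147/691 = 30.6339
Stratum 2 (2015–2019): n = 1386; a·d/n = 170·638/1386 = 78.2540; b·c/n = 91·487/1386 = 31.9747
OR_MH = (49.3068 + 78.2540) / (30.6339 + 31.9747) = 127.5608 / 62.6086 = 2.03743

2.037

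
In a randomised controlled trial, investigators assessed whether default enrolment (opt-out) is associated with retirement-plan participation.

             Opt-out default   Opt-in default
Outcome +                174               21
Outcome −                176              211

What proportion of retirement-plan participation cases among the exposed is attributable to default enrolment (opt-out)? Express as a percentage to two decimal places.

Reading the table with exposure as columns: a = 174 (Opt-out default, case), b = 176 (Opt-out default, non-case), c = 21 (Opt-in default, case), d = 211.
Risk in exposed = 174/350 = 0.49714; risk in unexposed = 21/232 = 0.09052.
RR = 0.49714/0.09052 = 5.49224
AR% = (RR − 1)/RR × 100 = (5.49224 − 1)/5.49224 × 100 = 81.7925%

81.79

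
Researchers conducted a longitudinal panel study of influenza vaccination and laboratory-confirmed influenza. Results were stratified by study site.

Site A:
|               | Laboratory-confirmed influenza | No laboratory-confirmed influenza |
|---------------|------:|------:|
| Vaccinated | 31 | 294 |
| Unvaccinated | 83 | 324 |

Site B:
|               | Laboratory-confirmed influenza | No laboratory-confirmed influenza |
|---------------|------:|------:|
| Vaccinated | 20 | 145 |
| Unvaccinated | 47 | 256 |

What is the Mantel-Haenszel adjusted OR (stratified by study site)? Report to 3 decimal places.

OR_MH = Σ(aᵢdᵢ/nᵢ) / Σ(bᵢcᵢ/nᵢ), where nᵢ is the stratum total.
Stratum 1 (Site A): n = 732; a·d/n = 31·324/732 = 13.7213; b·c/n = 294·83/732 = 33.3361
Stratum 2 (Site B): n = 468; a·d/n = 20·256/468 = 10.9402; b·c/n = 145·47/468 = 14.5620
OR_MH = (13.7213 + 10.9402) / (33.3361 + 14.5620) = 24.6615 / 47.8980 = 0.51487

0.515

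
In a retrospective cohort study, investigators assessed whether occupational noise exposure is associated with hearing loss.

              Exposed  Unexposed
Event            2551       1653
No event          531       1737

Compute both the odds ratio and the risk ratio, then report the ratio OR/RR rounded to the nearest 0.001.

Reading the table with exposure as columns: a = 2551 (Exposed, case), b = 531 (Exposed, non-case), c = 1653 (Unexposed, case), d = 1737.
OR = (2551·1737)/(531·1653) = 4431087/877743 = 5.04827
Risk in exposed = 2551/3082 = 0.82771; risk in unexposed = 1653/3390 = 0.48761; RR = 1.69748
OR/RR = 5.04827 / 1.69748 = 2.97398
The outcome is not rare, so the OR lies further from 1 than the RR.

2.974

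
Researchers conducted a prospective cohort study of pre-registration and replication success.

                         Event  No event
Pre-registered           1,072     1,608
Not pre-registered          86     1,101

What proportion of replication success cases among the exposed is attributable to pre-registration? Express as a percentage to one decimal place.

81.9

Cells: a = 1072, b = 1608, c = 86, d = 1101.
Risk in exposed = 1072/2680 = 0.40000; risk in unexposed = 86/1187 = 0.07245.
RR = 0.40000/0.07245 = 5.52093
AR% = (RR − 1)/RR × 100 = (5.52093 − 1)/5.52093 × 100 = 81.8871%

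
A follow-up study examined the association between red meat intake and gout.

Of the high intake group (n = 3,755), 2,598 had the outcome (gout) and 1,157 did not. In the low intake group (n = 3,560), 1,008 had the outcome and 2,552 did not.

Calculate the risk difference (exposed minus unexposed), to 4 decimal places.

From the description: a = 2598, b = 1157, c = 1008, d = 2552.
Risk in exposed = 2598/3755 = 0.691877; risk in unexposed = 1008/3560 = 0.283146.
Risk difference = 0.691877 − 0.283146 = 0.408731

0.4087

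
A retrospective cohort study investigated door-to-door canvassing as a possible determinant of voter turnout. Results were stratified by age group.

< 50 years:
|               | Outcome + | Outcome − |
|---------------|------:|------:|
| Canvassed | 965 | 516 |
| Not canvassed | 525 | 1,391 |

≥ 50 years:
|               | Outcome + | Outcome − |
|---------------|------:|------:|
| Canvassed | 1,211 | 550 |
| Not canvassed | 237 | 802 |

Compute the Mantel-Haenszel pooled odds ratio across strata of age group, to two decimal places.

5.87

OR_MH = Σ(aᵢdᵢ/nᵢ) / Σ(bᵢcᵢ/nᵢ), where nᵢ is the stratum total.
Stratum 1 (< 50 years): n = 3397; a·d/n = 965·1391/3397 = 395.1472; b·c/n = 516·525/3397 = 79.7468
Stratum 2 (≥ 50 years): n = 2800; a·d/n = 1211·802/2800 = 346.8650; b·c/n = 550·237/2800 = 46.5536
OR_MH = (395.1472 + 346.8650) / (79.7468 + 46.5536) = 742.0122 / 126.3004 = 5.87498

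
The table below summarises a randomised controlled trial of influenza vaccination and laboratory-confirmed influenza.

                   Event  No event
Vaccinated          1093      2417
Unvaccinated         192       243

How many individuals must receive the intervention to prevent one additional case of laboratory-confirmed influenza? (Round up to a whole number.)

Risk in treated group = 1093/3510 = 0.31140; risk in control = 192/435 = 0.44138.
Absolute risk reduction = 0.44138 − 0.31140 = 0.12998
NNT = 1 / ARR = 1 / 0.12998 = 7.693 → round up → 8

8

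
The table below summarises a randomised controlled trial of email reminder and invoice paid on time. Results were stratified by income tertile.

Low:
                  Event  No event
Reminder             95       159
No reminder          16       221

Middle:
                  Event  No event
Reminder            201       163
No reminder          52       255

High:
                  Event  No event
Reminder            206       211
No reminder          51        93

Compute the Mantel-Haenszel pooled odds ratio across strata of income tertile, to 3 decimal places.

OR_MH = Σ(aᵢdᵢ/nᵢ) / Σ(bᵢcᵢ/nᵢ), where nᵢ is the stratum total.
Stratum 1 (Low): n = 491; a·d/n = 95·221/491 = 42.7597; b·c/n = 159·16/491 = 5.1813
Stratum 2 (Middle): n = 671; a·d/n = 201·255/671 = 76.3860; b·c/n = 163·52/671 = 12.6319
Stratum 3 (High): n = 561; a·d/n = 206·93/561 = 34.1497; b·c/n = 211·51/561 = 19.1818
OR_MH = (42.7597 + 76.3860 + 34.1497) / (5.1813 + 12.6319 + 19.1818) = 153.2954 / 36.9950 = 4.14368

4.144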